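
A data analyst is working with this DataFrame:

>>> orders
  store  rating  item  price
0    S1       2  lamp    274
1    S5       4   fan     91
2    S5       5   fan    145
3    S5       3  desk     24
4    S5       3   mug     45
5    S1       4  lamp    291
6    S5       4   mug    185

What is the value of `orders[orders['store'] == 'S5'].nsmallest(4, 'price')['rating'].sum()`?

filter rows where store == 'S5':
  store  rating  item  price
1    S5       4   fan     91
2    S5       5   fan    145
3    S5       3  desk     24
4    S5       3   mug     45
6    S5       4   mug    185
take 4 rows with smallest price:
  store  rating  item  price
3    S5       3  desk     24
4    S5       3   mug     45
1    S5       4   fan     91
2    S5       5   fan    145

15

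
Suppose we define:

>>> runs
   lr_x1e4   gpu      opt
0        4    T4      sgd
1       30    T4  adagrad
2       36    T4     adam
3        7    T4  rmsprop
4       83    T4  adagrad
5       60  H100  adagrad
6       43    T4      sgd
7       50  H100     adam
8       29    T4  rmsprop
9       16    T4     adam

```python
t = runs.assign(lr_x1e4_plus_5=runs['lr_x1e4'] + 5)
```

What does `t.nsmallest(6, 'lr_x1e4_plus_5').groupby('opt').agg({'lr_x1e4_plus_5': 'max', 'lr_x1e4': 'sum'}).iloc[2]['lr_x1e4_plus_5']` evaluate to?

add column lr_x1e4_plus_5 = runs['lr_x1e4'] + 5:
   lr_x1e4   gpu      opt  lr_x1e4_plus_5
0        4    T4      sgd               9
1       30    T4  adagrad              35
2       36    T4     adam              41
3        7    T4  rmsprop              12
4       83    T4  adagrad              88
5       60  H100  adagrad              65
6       43    T4      sgd              48
7       50  H100     adam              55
8       29    T4  rmsprop              34
9       16    T4     adam              21
take 6 rows with smallest lr_x1e4_plus_5:
   lr_x1e4 gpu      opt  lr_x1e4_plus_5
0        4  T4      sgd               9
3        7  T4  rmsprop              12
9       16  T4     adam              21
8       29  T4  rmsprop              34
1       30  T4  adagrad              35
2       36  T4     adam              41
group by opt: max(lr_x1e4_plus_5), sum(lr_x1e4):
         lr_x1e4_plus_5  lr_x1e4
opt                             
adagrad              35       30
adam                 41       52
rmsprop              34       36
sgd                   9        4

34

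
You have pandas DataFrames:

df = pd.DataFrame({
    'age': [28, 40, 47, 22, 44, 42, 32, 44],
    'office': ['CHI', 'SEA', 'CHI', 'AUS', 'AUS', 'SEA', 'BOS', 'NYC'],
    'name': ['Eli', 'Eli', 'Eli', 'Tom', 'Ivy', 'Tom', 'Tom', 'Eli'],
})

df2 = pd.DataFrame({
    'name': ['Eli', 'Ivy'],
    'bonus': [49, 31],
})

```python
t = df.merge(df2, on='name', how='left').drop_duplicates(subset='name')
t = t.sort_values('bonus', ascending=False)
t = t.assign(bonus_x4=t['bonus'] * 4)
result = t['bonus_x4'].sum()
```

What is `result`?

merge on 'name' (how='left') → 8 rows:
   age office name  bonus
0   28    CHI  Eli   49.0
1   40    SEA  Eli   49.0
2   47    CHI  Eli   49.0
3   22    AUS  Tom    NaN
4   44    AUS  Ivy   31.0
5   42    SEA  Tom    NaN
6   32    BOS  Tom    NaN
7   44    NYC  Eli   49.0
drop duplicate name (keep=first):
   age office name  bonus
0   28    CHI  Eli   49.0
3   22    AUS  Tom    NaN
4   44    AUS  Ivy   31.0
sort by bonus descending:
   age office name  bonus
0   28    CHI  Eli   49.0
4   44    AUS  Ivy   31.0
3   22    AUS  Tom    NaN
add column bonus_x4 = t['bonus'] * 4:
   age office name  bonus  bonus_x4
0   28    CHI  Eli   49.0     196.0
4   44    AUS  Ivy   31.0     124.0
3   22    AUS  Tom    NaN       NaN
sum of column 'bonus_x4' → 320.0

320.0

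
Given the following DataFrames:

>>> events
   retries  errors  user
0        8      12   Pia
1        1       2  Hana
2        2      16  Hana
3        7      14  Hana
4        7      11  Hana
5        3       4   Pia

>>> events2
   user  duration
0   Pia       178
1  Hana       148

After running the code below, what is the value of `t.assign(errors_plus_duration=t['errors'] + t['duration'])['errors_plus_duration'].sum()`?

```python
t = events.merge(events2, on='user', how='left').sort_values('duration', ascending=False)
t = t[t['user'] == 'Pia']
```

merge on 'user' (how='left') → 6 rows:
   retries  errors  user  duration
0        8      12   Pia       178
1        1       2  Hana       148
2        2      16  Hana       148
3        7      14  Hana       148
4        7      11  Hana       148
5        3       4   Pia       178
sort by duration descending:
   retries  errors  user  duration
0        8      12   Pia       178
5        3       4   Pia       178
1        1       2  Hana       148
2        2      16  Hana       148
3        7      14  Hana       148
4        7      11  Hana       148
filter rows where user == 'Pia':
   retries  errors user  duration
0        8      12  Pia       178
5        3       4  Pia       178
add column errors_plus_duration = t['errors'] + t['duration']:
   retries  errors user  duration  errors_plus_duration
0        8      12  Pia       178                   190
5        3       4  Pia       178                   182
Finally, sum of column 'errors_plus_duration' = 372.

372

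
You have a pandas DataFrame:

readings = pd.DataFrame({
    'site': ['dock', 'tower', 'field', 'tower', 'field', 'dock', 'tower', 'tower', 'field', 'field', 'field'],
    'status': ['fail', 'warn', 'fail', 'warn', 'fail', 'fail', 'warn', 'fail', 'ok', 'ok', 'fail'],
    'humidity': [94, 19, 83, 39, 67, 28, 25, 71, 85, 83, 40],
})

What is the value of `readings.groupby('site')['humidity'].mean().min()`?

38.5

group by site, mean of humidity:
site
dock     61.0
field    71.6
tower    38.5
Name: humidity, dtype: float64
min of the resulting series → 38.5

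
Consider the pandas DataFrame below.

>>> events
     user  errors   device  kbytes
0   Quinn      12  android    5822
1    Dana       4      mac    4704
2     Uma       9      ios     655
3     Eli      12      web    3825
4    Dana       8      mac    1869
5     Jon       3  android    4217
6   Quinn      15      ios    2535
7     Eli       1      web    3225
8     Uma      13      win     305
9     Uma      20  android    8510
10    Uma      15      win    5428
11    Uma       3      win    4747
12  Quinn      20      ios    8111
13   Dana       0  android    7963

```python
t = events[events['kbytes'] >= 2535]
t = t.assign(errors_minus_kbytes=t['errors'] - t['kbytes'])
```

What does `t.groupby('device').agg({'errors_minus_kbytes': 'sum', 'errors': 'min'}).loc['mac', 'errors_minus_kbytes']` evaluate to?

filter rows where kbytes >= 2535:
     user  errors   device  kbytes
0   Quinn      12  android    5822
1    Dana       4      mac    4704
3     Eli      12      web    3825
5     Jon       3  android    4217
6   Quinn      15      ios    2535
7     Eli       1      web    3225
9     Uma      20  android    8510
10    Uma      15      win    5428
11    Uma       3      win    4747
12  Quinn      20      ios    8111
13   Dana       0  android    7963
add column errors_minus_kbytes = t['errors'] - t['kbytes']:
     user  errors   device  kbytes  errors_minus_kbytes
0   Quinn      12  android    5822                -5810
1    Dana       4      mac    4704                -4700
3     Eli      12      web    3825                -3813
5     Jon       3  android    4217                -4214
6   Quinn      15      ios    2535                -2520
7     Eli       1      web    3225                -3224
9     Uma      20  android    8510                -8490
10    Uma      15      win    5428                -5413
11    Uma       3      win    4747                -4744
12  Quinn      20      ios    8111                -8091
13   Dana       0  android    7963                -7963
group by device: sum(errors_minus_kbytes), min(errors):
         errors_minus_kbytes  errors
device                              
android               -26477       0
ios                   -10611      15
mac                    -4700       4
web                    -7037       1
win                   -10157       3
Reading off the value at row 'mac', column 'errors_minus_kbytes', we get -4700.

-4700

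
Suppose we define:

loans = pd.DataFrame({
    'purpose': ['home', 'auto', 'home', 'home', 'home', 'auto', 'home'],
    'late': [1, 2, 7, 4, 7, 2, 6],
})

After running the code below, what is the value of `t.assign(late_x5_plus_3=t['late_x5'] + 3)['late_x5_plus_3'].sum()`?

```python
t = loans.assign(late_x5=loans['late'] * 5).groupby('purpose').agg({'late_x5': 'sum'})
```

add column late_x5 = loans['late'] * 5:
  purpose  late  late_x5
0    home     1        5
1    auto     2       10
2    home     7       35
3    home     4       20
4    home     7       35
5    auto     2       10
6    home     6       30
group by purpose, sum of late_x5:
         late_x5
purpose         
auto          20
home         125
add column late_x5_plus_3 = t['late_x5'] + 3:
         late_x5  late_x5_plus_3
purpose                         
auto          20              23
home         125             128
Finally, sum of column 'late_x5_plus_3' = 151.

151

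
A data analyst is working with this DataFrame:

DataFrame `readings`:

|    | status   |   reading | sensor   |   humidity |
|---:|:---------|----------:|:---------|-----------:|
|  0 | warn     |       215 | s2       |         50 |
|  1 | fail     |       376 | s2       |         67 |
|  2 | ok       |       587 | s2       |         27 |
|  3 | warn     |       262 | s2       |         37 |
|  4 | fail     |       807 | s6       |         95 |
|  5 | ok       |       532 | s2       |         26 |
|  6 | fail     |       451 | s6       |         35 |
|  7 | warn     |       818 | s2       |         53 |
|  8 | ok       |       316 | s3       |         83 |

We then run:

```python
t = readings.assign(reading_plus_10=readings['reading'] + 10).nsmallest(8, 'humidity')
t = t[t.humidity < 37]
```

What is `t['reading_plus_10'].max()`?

add column reading_plus_10 = readings['reading'] + 10:
  status  reading sensor  humidity  reading_plus_10
0   warn      215     s2        50              225
1   fail      376     s2        67              386
2     ok      587     s2        27              597
3   warn      262     s2        37              272
4   fail      807     s6        95              817
5     ok      532     s2        26              542
6   fail      451     s6        35              461
7   warn      818     s2        53              828
8     ok      316     s3        83              326
take 8 rows with smallest humidity:
  status  reading sensor  humidity  reading_plus_10
5     ok      532     s2        26              542
2     ok      587     s2        27              597
6   fail      451     s6        35              461
3   warn      262     s2        37              272
0   warn      215     s2        50              225
7   warn      818     s2        53              828
1   fail      376     s2        67              386
8     ok      316     s3        83              326
filter rows where humidity < 37:
  status  reading sensor  humidity  reading_plus_10
5     ok      532     s2        26              542
2     ok      587     s2        27              597
6   fail      451     s6        35              461

597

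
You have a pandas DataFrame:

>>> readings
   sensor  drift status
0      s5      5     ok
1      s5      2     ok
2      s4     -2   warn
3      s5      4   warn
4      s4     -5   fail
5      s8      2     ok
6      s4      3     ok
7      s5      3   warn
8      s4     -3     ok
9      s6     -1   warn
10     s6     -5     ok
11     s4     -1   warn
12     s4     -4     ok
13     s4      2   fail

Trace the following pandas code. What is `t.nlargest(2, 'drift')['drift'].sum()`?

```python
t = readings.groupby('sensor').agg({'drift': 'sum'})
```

16

group by sensor, sum of drift:
        drift
sensor       
s4        -10
s5         14
s6         -6
s8          2
take 2 rows with largest drift:
        drift
sensor       
s5         14
s8          2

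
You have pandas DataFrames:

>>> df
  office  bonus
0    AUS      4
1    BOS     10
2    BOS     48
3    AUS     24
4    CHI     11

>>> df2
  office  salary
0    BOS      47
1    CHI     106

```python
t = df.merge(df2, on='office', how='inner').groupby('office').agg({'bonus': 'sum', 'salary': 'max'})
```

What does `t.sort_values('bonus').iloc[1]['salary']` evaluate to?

47

merge on 'office' (how='inner') → 3 rows:
  office  bonus  salary
0    BOS     10      47
1    BOS     48      47
2    CHI     11     106
group by office: sum(bonus), max(salary):
        bonus  salary
office               
BOS        58      47
CHI        11     106
sort by bonus:
        bonus  salary
office               
CHI        11     106
BOS        58      47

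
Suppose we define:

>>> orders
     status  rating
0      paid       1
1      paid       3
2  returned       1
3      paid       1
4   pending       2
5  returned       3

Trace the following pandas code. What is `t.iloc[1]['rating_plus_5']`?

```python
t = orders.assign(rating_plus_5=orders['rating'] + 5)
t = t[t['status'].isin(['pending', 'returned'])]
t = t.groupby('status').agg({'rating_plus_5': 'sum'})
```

add column rating_plus_5 = orders['rating'] + 5:
     status  rating  rating_plus_5
0      paid       1              6
1      paid       3              8
2  returned       1              6
3      paid       1              6
4   pending       2              7
5  returned       3              8
filter rows where status in ['pending', 'returned']:
     status  rating  rating_plus_5
2  returned       1              6
4   pending       2              7
5  returned       3              8
group by status, sum of rating_plus_5:
          rating_plus_5
status                 
pending               7
returned             14

14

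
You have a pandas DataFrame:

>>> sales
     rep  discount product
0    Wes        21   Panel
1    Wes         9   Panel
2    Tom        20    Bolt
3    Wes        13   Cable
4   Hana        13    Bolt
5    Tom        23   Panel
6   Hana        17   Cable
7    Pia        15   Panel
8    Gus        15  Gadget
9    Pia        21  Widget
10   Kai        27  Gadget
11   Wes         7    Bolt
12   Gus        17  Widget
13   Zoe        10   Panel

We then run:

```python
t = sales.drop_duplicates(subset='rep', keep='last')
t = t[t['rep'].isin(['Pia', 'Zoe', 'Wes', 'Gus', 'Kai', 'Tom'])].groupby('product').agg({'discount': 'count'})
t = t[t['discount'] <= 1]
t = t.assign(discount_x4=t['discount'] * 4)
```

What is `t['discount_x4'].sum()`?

drop duplicate rep (keep=last):
     rep  discount product
5    Tom        23   Panel
6   Hana        17   Cable
9    Pia        21  Widget
10   Kai        27  Gadget
11   Wes         7    Bolt
12   Gus        17  Widget
13   Zoe        10   Panel
filter rows where rep in ['Pia', 'Zoe', 'Wes', 'Gus', 'Kai', 'Tom']:
    rep  discount product
5   Tom        23   Panel
9   Pia        21  Widget
10  Kai        27  Gadget
11  Wes         7    Bolt
12  Gus        17  Widget
13  Zoe        10   Panel
group by product, count of discount:
         discount
product          
Bolt            1
Gadget          1
Panel           2
Widget          2
filter rows where discount <= 1:
         discount
product          
Bolt            1
Gadget          1
add column discount_x4 = t['discount'] * 4:
         discount  discount_x4
product                       
Bolt            1            4
Gadget          1            4
Reading off the sum of column 'discount_x4', we get 8.

8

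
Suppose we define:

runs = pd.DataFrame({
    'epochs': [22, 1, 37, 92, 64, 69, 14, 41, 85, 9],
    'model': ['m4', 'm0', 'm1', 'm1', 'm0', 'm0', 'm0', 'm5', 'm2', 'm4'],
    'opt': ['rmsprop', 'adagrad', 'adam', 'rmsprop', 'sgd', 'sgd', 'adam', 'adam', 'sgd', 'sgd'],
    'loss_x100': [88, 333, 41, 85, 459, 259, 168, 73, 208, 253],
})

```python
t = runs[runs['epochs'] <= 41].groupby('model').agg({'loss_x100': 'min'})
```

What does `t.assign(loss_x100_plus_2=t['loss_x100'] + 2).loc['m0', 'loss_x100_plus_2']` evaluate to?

filter rows where epochs <= 41:
   epochs model      opt  loss_x100
0      22    m4  rmsprop         88
1       1    m0  adagrad        333
2      37    m1     adam         41
6      14    m0     adam        168
7      41    m5     adam         73
9       9    m4      sgd        253
group by model, min of loss_x100:
       loss_x100
model           
m0           168
m1            41
m4            88
m5            73
add column loss_x100_plus_2 = t['loss_x100'] + 2:
       loss_x100  loss_x100_plus_2
model                             
m0           168               170
m1            41                43
m4            88                90
m5            73                75
Then the value at row 'm0', column 'loss_x100_plus_2': 170

170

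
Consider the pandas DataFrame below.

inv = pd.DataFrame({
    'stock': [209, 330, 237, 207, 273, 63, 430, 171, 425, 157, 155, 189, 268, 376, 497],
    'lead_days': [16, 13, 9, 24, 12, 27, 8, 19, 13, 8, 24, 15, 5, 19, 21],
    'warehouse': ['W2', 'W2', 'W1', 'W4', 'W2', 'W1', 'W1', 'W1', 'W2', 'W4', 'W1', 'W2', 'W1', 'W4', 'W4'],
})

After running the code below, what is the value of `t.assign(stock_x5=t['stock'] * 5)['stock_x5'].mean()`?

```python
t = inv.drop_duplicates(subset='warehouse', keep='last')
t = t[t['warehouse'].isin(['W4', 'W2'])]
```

drop duplicate warehouse (keep=last):
    stock  lead_days warehouse
11    189         15        W2
12    268          5        W1
14    497         21        W4
filter rows where warehouse in ['W4', 'W2']:
    stock  lead_days warehouse
11    189         15        W2
14    497         21        W4
add column stock_x5 = t['stock'] * 5:
    stock  lead_days warehouse  stock_x5
11    189         15        W2       945
14    497         21        W4      2485
Then the mean of column 'stock_x5': 1715.0

1715.0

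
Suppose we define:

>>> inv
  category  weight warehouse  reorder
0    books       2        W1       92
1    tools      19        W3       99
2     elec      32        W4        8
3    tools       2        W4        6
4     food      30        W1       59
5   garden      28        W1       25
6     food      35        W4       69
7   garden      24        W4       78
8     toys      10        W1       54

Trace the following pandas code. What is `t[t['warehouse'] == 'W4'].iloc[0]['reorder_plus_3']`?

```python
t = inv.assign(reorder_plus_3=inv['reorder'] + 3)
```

11

add column reorder_plus_3 = inv['reorder'] + 3:
  category  weight warehouse  reorder  reorder_plus_3
0    books       2        W1       92              95
1    tools      19        W3       99             102
2     elec      32        W4        8              11
3    tools       2        W4        6               9
4     food      30        W1       59              62
5   garden      28        W1       25              28
6     food      35        W4       69              72
7   garden      24        W4       78              81
8     toys      10        W1       54              57
filter rows where warehouse == 'W4':
  category  weight warehouse  reorder  reorder_plus_3
2     elec      32        W4        8              11
3    tools       2        W4        6               9
6     food      35        W4       69              72
7   garden      24        W4       78              81
value at position 0, column 'reorder_plus_3' → 11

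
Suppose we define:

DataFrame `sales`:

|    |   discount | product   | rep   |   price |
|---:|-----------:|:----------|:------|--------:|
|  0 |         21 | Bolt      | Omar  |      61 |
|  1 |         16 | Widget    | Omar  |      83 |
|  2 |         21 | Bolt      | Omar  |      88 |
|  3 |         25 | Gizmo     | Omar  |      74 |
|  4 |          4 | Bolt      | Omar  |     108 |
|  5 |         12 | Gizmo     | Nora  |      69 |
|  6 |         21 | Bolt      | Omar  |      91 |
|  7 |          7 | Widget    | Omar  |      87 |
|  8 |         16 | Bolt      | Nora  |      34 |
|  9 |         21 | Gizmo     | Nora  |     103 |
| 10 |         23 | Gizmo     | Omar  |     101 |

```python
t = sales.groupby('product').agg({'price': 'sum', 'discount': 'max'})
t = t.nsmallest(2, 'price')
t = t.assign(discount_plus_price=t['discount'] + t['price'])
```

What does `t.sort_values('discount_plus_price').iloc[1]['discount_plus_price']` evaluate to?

372

group by product: sum(price), max(discount):
         price  discount
product                 
Bolt       382        21
Gizmo      347        25
Widget     170        16
take 2 rows with smallest price:
         price  discount
product                 
Widget     170        16
Gizmo      347        25
add column discount_plus_price = t['discount'] + t['price']:
         price  discount  discount_plus_price
product                                      
Widget     170        16                  186
Gizmo      347        25                  372
sort by discount_plus_price:
         price  discount  discount_plus_price
product                                      
Widget     170        16                  186
Gizmo      347        25                  372
Reading off the value at position 1, column 'discount_plus_price', we get 372.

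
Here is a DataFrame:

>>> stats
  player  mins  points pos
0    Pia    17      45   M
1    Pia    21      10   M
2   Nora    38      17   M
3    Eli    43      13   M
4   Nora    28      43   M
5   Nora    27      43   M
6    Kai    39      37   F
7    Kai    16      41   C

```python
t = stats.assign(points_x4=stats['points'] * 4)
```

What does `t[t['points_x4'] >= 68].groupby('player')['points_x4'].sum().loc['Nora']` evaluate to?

add column points_x4 = stats['points'] * 4:
  player  mins  points pos  points_x4
0    Pia    17      45   M        180
1    Pia    21      10   M         40
2   Nora    38      17   M         68
3    Eli    43      13   M         52
4   Nora    28      43   M        172
5   Nora    27      43   M        172
6    Kai    39      37   F        148
7    Kai    16      41   C        164
filter rows where points_x4 >= 68:
  player  mins  points pos  points_x4
0    Pia    17      45   M        180
2   Nora    38      17   M         68
4   Nora    28      43   M        172
5   Nora    27      43   M        172
6    Kai    39      37   F        148
7    Kai    16      41   C        164
group by player, sum of points_x4:
player
Kai     312
Nora    412
Pia     180
Name: points_x4, dtype: int64
Reading off the value at index 'Nora', we get 412.

412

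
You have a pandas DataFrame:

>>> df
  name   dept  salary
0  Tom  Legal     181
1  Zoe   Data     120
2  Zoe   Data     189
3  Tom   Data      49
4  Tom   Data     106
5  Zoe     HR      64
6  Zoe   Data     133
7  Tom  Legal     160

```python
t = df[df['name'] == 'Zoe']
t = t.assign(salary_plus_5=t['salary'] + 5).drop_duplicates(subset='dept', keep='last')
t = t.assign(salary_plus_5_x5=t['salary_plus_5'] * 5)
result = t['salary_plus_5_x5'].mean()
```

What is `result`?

filter rows where name == 'Zoe':
  name  dept  salary
1  Zoe  Data     120
2  Zoe  Data     189
5  Zoe    HR      64
6  Zoe  Data     133
add column salary_plus_5 = t['salary'] + 5:
  name  dept  salary  salary_plus_5
1  Zoe  Data     120            125
2  Zoe  Data     189            194
5  Zoe    HR      64             69
6  Zoe  Data     133            138
drop duplicate dept (keep=last):
  name  dept  salary  salary_plus_5
5  Zoe    HR      64             69
6  Zoe  Data     133            138
add column salary_plus_5_x5 = t['salary_plus_5'] * 5:
  name  dept  salary  salary_plus_5  salary_plus_5_x5
5  Zoe    HR      64             69               345
6  Zoe  Data     133            138               690
mean of column 'salary_plus_5_x5' → 517.5

517.5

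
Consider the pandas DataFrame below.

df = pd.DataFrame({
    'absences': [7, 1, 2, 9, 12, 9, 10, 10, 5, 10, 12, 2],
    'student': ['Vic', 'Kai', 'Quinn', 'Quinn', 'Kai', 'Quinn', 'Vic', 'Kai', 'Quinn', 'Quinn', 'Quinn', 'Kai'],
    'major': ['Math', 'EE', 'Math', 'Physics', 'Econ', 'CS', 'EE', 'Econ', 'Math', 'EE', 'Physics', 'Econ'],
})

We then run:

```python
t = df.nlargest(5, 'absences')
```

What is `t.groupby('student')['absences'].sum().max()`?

22

take 5 rows with largest absences:
    absences student    major
4         12     Kai     Econ
10        12   Quinn  Physics
6         10     Vic       EE
7         10     Kai     Econ
9         10   Quinn       EE
group by student, sum of absences:
student
Kai      22
Quinn    22
Vic      10
Name: absences, dtype: int64
max of the resulting series → 22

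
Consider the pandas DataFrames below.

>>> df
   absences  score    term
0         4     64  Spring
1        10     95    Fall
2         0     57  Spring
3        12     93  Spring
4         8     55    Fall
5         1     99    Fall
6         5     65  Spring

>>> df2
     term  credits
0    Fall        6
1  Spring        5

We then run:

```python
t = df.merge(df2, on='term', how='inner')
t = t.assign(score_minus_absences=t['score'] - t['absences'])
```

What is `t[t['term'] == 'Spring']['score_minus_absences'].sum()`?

258

merge on 'term' (how='inner') → 7 rows:
   absences  score    term  credits
0         4     64  Spring        5
1        10     95    Fall        6
2         0     57  Spring        5
3        12     93  Spring        5
4         8     55    Fall        6
5         1     99    Fall        6
6         5     65  Spring        5
add column score_minus_absences = t['score'] - t['absences']:
   absences  score    term  credits  score_minus_absences
0         4     64  Spring        5                    60
1        10     95    Fall        6                    85
2         0     57  Spring        5                    57
3        12     93  Spring        5                    81
4         8     55    Fall        6                    47
5         1     99    Fall        6                    98
6         5     65  Spring        5                    60
filter rows where term == 'Spring':
   absences  score    term  credits  score_minus_absences
0         4     64  Spring        5                    60
2         0     57  Spring        5                    57
3        12     93  Spring        5                    81
6         5     65  Spring        5                    60
The sum of column 'score_minus_absences' is 258.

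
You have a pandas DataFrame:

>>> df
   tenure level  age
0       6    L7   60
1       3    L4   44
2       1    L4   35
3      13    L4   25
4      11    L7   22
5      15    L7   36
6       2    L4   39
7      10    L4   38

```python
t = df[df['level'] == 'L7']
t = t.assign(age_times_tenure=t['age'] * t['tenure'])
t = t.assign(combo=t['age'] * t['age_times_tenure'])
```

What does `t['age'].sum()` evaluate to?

filter rows where level == 'L7':
   tenure level  age
0       6    L7   60
4      11    L7   22
5      15    L7   36
add column age_times_tenure = t['age'] * t['tenure']:
   tenure level  age  age_times_tenure
0       6    L7   60               360
4      11    L7   22               242
5      15    L7   36               540
add column combo = t['age'] * t['age_times_tenure']:
   tenure level  age  age_times_tenure  combo
0       6    L7   60               360  21600
4      11    L7   22               242   5324
5      15    L7   36               540  19440
Then the sum of column 'age': 118

118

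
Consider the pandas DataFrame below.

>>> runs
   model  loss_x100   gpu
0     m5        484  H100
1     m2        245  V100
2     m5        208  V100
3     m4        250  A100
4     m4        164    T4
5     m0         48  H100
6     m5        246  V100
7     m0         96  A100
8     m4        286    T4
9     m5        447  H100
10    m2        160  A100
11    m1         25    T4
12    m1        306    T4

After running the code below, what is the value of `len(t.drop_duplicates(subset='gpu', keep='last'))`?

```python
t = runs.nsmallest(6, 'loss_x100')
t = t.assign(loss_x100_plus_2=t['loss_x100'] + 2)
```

4

take 6 rows with smallest loss_x100:
   model  loss_x100   gpu
11    m1         25    T4
5     m0         48  H100
7     m0         96  A100
10    m2        160  A100
4     m4        164    T4
2     m5        208  V100
add column loss_x100_plus_2 = t['loss_x100'] + 2:
   model  loss_x100   gpu  loss_x100_plus_2
11    m1         25    T4                27
5     m0         48  H100                50
7     m0         96  A100                98
10    m2        160  A100               162
4     m4        164    T4               166
2     m5        208  V100               210
drop duplicate gpu (keep=last):
   model  loss_x100   gpu  loss_x100_plus_2
5     m0         48  H100                50
10    m2        160  A100               162
4     m4        164    T4               166
2     m5        208  V100               210
Taking the number of rows gives 4.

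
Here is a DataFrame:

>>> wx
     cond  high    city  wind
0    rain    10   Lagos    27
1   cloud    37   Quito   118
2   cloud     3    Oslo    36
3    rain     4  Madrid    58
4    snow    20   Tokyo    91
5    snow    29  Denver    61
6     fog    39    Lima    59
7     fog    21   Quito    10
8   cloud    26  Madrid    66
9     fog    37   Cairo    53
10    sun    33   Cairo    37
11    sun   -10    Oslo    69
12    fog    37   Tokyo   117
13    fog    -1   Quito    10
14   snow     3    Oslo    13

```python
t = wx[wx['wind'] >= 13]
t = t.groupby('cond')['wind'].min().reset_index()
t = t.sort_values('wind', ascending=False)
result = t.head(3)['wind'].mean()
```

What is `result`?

42.0

filter rows where wind >= 13:
     cond  high    city  wind
0    rain    10   Lagos    27
1   cloud    37   Quito   118
2   cloud     3    Oslo    36
3    rain     4  Madrid    58
4    snow    20   Tokyo    91
5    snow    29  Denver    61
6     fog    39    Lima    59
8   cloud    26  Madrid    66
9     fog    37   Cairo    53
10    sun    33   Cairo    37
11    sun   -10    Oslo    69
12    fog    37   Tokyo   117
14   snow     3    Oslo    13
group by cond, min of wind:
cond
cloud    36
fog      53
rain     27
snow     13
sun      37
Name: wind, dtype: int64
reset_index():
    cond  wind
0  cloud    36
1    fog    53
2   rain    27
3   snow    13
4    sun    37
sort by wind descending:
    cond  wind
1    fog    53
4    sun    37
0  cloud    36
2   rain    27
3   snow    13
take first 3 rows:
    cond  wind
1    fog    53
4    sun    37
0  cloud    36
Finally, mean of column 'wind' = 42.0.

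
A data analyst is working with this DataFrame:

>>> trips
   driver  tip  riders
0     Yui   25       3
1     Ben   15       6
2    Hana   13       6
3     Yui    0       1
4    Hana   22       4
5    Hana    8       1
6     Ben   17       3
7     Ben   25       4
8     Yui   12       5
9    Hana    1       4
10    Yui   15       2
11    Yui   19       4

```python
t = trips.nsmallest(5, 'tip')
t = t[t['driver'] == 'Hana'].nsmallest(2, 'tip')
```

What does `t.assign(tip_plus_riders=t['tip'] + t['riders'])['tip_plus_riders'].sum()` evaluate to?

14

take 5 rows with smallest tip:
  driver  tip  riders
3    Yui    0       1
9   Hana    1       4
5   Hana    8       1
8    Yui   12       5
2   Hana   13       6
filter rows where driver == 'Hana':
  driver  tip  riders
9   Hana    1       4
5   Hana    8       1
2   Hana   13       6
take 2 rows with smallest tip:
  driver  tip  riders
9   Hana    1       4
5   Hana    8       1
add column tip_plus_riders = t['tip'] + t['riders']:
  driver  tip  riders  tip_plus_riders
9   Hana    1       4                5
5   Hana    8       1                9
sum of column 'tip_plus_riders' → 14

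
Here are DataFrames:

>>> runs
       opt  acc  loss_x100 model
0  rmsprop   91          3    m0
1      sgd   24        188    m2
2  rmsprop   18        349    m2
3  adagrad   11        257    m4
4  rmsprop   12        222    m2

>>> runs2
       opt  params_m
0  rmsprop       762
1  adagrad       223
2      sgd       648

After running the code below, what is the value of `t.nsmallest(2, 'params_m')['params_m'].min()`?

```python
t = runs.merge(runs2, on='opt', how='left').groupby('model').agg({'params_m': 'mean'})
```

merge on 'opt' (how='left') → 5 rows:
       opt  acc  loss_x100 model  params_m
0  rmsprop   91          3    m0       762
1      sgd   24        188    m2       648
2  rmsprop   18        349    m2       762
3  adagrad   11        257    m4       223
4  rmsprop   12        222    m2       762
group by model, mean of params_m:
       params_m
model          
m0        762.0
m2        724.0
m4        223.0
take 2 rows with smallest params_m:
       params_m
model          
m4        223.0
m2        724.0

223.0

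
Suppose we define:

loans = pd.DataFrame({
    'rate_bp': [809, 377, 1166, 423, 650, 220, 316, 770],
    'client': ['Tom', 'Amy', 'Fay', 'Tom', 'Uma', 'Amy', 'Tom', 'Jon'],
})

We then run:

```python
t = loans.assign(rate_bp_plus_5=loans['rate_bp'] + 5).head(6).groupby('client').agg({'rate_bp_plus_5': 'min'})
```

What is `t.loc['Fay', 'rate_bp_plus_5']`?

add column rate_bp_plus_5 = loans['rate_bp'] + 5:
   rate_bp client  rate_bp_plus_5
0      809    Tom             814
1      377    Amy             382
2     1166    Fay            1171
3      423    Tom             428
4      650    Uma             655
5      220    Amy             225
6      316    Tom             321
7      770    Jon             775
take first 6 rows:
   rate_bp client  rate_bp_plus_5
0      809    Tom             814
1      377    Amy             382
2     1166    Fay            1171
3      423    Tom             428
4      650    Uma             655
5      220    Amy             225
group by client, min of rate_bp_plus_5:
        rate_bp_plus_5
client                
Amy                225
Fay               1171
Tom                428
Uma                655
Then the value at row 'Fay', column 'rate_bp_plus_5': 1171

1171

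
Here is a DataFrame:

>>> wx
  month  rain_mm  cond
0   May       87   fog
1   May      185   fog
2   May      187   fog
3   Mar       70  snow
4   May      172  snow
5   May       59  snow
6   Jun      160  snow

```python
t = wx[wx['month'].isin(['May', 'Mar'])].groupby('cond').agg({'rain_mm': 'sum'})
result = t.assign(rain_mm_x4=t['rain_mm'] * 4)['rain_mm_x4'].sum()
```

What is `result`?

3040

filter rows where month in ['May', 'Mar']:
  month  rain_mm  cond
0   May       87   fog
1   May      185   fog
2   May      187   fog
3   Mar       70  snow
4   May      172  snow
5   May       59  snow
group by cond, sum of rain_mm:
      rain_mm
cond         
fog       459
snow      301
add column rain_mm_x4 = t['rain_mm'] * 4:
      rain_mm  rain_mm_x4
cond                     
fog       459        1836
snow      301        1204
Then the sum of column 'rain_mm_x4': 3040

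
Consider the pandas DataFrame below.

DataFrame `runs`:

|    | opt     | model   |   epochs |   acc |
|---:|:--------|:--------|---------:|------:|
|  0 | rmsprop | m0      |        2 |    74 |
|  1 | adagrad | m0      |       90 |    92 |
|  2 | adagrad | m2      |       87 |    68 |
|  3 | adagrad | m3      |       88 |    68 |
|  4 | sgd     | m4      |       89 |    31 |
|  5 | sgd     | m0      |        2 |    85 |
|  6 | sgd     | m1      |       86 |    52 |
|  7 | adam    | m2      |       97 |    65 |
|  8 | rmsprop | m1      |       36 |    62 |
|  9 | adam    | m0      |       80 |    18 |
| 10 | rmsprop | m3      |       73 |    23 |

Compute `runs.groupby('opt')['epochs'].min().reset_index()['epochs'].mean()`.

42.75

group by opt, min of epochs:
opt
adagrad    87
adam       80
rmsprop     2
sgd         2
Name: epochs, dtype: int64
reset_index():
       opt  epochs
0  adagrad      87
1     adam      80
2  rmsprop       2
3      sgd       2
mean of column 'epochs' → 42.75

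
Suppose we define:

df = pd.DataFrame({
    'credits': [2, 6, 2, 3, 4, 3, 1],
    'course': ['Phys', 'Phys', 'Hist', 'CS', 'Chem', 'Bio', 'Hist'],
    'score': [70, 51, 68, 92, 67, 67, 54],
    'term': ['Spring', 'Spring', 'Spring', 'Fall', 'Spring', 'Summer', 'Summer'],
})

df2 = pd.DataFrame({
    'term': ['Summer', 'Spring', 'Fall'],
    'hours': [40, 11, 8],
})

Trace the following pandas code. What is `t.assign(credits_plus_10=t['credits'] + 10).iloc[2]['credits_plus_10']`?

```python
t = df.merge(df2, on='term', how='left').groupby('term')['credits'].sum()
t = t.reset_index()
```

merge on 'term' (how='left') → 7 rows:
   credits course  score    term  hours
0        2   Phys     70  Spring     11
1        6   Phys     51  Spring     11
2        2   Hist     68  Spring     11
3        3     CS     92    Fall      8
4        4   Chem     67  Spring     11
5        3    Bio     67  Summer     40
6        1   Hist     54  Summer     40
group by term, sum of credits:
term
Fall       3
Spring    14
Summer     4
Name: credits, dtype: int64
reset_index():
     term  credits
0    Fall        3
1  Spring       14
2  Summer        4
add column credits_plus_10 = t['credits'] + 10:
     term  credits  credits_plus_10
0    Fall        3               13
1  Spring       14               24
2  Summer        4               14

14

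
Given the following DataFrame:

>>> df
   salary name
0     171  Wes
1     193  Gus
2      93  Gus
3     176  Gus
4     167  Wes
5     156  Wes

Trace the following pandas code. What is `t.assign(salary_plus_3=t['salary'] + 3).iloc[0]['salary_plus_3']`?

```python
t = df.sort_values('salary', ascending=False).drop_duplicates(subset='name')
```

196

sort by salary descending:
   salary name
1     193  Gus
3     176  Gus
0     171  Wes
4     167  Wes
5     156  Wes
2      93  Gus
drop duplicate name (keep=first):
   salary name
1     193  Gus
0     171  Wes
add column salary_plus_3 = t['salary'] + 3:
   salary name  salary_plus_3
1     193  Gus            196
0     171  Wes            174
Finally, value at position 0, column 'salary_plus_3' = 196.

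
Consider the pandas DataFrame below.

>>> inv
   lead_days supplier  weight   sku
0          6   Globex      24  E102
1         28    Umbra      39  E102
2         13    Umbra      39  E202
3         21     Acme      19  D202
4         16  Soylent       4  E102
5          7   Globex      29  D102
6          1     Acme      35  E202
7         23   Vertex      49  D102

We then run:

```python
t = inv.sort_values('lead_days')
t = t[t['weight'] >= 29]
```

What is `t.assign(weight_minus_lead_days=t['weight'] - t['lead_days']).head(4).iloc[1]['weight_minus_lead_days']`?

sort by lead_days:
   lead_days supplier  weight   sku
6          1     Acme      35  E202
0          6   Globex      24  E102
5          7   Globex      29  D102
2         13    Umbra      39  E202
4         16  Soylent       4  E102
3         21     Acme      19  D202
7         23   Vertex      49  D102
1         28    Umbra      39  E102
filter rows where weight >= 29:
   lead_days supplier  weight   sku
6          1     Acme      35  E202
5          7   Globex      29  D102
2         13    Umbra      39  E202
7         23   Vertex      49  D102
1         28    Umbra      39  E102
add column weight_minus_lead_days = t['weight'] - t['lead_days']:
   lead_days supplier  weight   sku  weight_minus_lead_days
6          1     Acme      35  E202                      34
5          7   Globex      29  D102                      22
2         13    Umbra      39  E202                      26
7         23   Vertex      49  D102                      26
1         28    Umbra      39  E102                      11
take first 4 rows:
   lead_days supplier  weight   sku  weight_minus_lead_days
6          1     Acme      35  E202                      34
5          7   Globex      29  D102                      22
2         13    Umbra      39  E202                      26
7         23   Vertex      49  D102                      26
Then the value at position 1, column 'weight_minus_lead_days': 22

22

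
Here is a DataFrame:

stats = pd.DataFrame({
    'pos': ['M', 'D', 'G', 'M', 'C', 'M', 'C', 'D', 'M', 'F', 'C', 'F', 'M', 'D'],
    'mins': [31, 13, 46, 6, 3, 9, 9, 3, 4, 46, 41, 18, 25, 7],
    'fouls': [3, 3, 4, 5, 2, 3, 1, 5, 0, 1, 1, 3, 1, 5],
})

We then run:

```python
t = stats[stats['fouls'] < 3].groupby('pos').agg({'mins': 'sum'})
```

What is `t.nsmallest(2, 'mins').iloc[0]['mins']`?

filter rows where fouls < 3:
   pos  mins  fouls
4    C     3      2
6    C     9      1
8    M     4      0
9    F    46      1
10   C    41      1
12   M    25      1
group by pos, sum of mins:
     mins
pos      
C      53
F      46
M      29
take 2 rows with smallest mins:
     mins
pos      
M      29
F      46

29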